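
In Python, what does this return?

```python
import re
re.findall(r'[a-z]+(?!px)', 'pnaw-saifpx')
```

['pnaw', 'saifpx']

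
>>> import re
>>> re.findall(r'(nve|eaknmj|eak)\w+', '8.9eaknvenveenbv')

One capturing group, so `findall` returns just the captured substring from the one match — 1 in all.

['eak']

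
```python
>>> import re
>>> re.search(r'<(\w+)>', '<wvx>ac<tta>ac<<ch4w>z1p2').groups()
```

Unlike `match`, `search` isn't anchored — it looks for the pattern anywhere in the string.
The match spans [0:5] → '<wvx>'.
Captured: group 1 = 'wvx'.

('wvx',)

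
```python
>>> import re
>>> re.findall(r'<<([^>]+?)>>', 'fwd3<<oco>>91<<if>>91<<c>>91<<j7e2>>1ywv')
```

One capturing group, so `findall` returns just the captured substring from each match — 4 in all.

['oco', 'if', 'c', 'j7e2']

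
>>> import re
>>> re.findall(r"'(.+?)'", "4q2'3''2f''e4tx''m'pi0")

Lazy quantifiers expand one character at a time until the remainder of the pattern can match.
Matches: at [3:6] match "'3'", group 1 = '3'; at [6:10] match "'2f'", group 1 = '2f'; at [10:16] match "'e4tx'", group 1 = 'e4tx'; at [16:19] match "'m'", group 1 = 'm'.
`findall` collects group 1 from each match (4 total).

['3', '2f', 'e4tx', 'm']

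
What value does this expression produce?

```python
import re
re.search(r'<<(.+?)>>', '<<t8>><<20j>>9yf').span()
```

(0, 6)

With the lazy modifier that quantifier settles for the fewest repetitions that let the rest of the pattern succeed (the atoms after it are unaffected and can still be greedy).
`search` walks the string left to right and returns the first match it finds.
The match spans [0:6] → '<<t8>>'.
Captured: group 1 = 't8'.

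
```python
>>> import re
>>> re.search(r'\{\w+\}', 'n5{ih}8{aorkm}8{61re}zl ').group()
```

'{ih}'

`re.search` tries every starting position until one works.
The match spans [2:6] → '{ih}'.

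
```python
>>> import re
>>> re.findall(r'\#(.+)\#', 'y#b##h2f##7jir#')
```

With a single group, `findall` returns only what that group captured — 1 item.

['b##h2f##7jir']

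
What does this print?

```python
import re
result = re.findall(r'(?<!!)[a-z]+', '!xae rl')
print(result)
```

Because the assertion is negative and zero-width, positions next to the forbidden text are skipped.
Scanning left to right: at [2:4] → 'ae'; at [5:7] → 'rl'.
No capturing groups, so `findall` returns the 2 full match strings.

['ae', 'rl']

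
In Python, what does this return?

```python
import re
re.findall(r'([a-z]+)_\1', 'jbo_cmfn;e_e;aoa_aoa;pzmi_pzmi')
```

After group 1 captures some text, `\1` only succeeds where that same text appears again.
Walking the string: at [9:12] match 'e_e', group 1 = 'e'; at [13:20] match 'aoa_aoa', group 1 = 'aoa'; at [21:30] match 'pzmi_pzmi', group 1 = 'pzmi'.
`findall` collects group 1 from each match (3 total).

['e', 'aoa', 'pzmi']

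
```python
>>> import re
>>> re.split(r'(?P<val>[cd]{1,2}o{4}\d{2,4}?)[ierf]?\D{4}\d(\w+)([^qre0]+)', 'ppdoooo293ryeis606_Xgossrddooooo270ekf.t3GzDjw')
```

Pattern: 1 to 2 of one of [cd], then exactly 4 of a literal 'o', then 2 to 4 of a digit (lazy) (captured as 'val'); then optionally one of [ierf], then exactly 4 of a non-digit, then a digit; then one or more of a word character (captured); then one or more of any character except [qre0] (captured).
Matches to split on: at [2:46] → 'doooo293ryeis606_Xgossrddooooo270ekf.t3GzDjw'.
With a capturing group present, the delimiter's captured portion is kept in the result list.

['pp', 'doooo293', '06_Xgossrddooooo270ekf', '.t3GzDjw', '']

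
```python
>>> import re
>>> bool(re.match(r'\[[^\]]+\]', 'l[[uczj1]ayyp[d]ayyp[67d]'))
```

False

`re.match` won't scan ahead — the pattern has to work from the very first character.
Here the string doesn't start with a match, so the call returns None, and `bool(None)` is False.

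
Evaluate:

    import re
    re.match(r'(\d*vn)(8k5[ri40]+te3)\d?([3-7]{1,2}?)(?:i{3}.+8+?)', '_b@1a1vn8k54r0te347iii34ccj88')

None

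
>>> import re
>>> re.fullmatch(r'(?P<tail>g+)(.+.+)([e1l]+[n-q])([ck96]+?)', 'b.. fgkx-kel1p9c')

This matches one or more of a literal 'g' (captured as 'tail'); then one or more of any character, then one or more of any character (captured); then one or more of one of [e1l], then a character in [n-q] (captured); then one or more of one of [ck96] (lazy) (captured).
For `fullmatch`, every character of the input must be accounted for by the pattern.
Here the pattern can't cover the whole string, so the call returns None.

None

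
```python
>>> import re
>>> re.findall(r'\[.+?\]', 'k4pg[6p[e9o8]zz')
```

['[6p[e9o8]']

Scanning left to right: at [4:13] → '[6p[e9o8]'.
With no groups in the pattern, `findall` gives back each whole match — 1 here.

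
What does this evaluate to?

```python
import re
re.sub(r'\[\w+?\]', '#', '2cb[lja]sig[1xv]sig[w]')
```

'2cb#sig#sig#'

Matches: at [3:8] → '[lja]'; at [11:16] → '[1xv]'; at [19:22] → '[w]'.
`sub` substitutes '#' at each match site.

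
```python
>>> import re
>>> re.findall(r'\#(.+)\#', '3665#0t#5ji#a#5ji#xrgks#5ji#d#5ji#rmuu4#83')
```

`findall` collects group 1 from the one match (1 total).

['0t#5ji#a#5ji#xrgks#5ji#d#5ji#rmuu4']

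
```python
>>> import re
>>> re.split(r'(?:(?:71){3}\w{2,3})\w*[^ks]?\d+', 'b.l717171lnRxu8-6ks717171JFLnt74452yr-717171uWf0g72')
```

['b.l', 'ks', 'uWf0g72']

This matches the literal '71' repeated 3 times, then 2 to 3 of a word character (non-capturing group); then zero or more of a word character; then optionally any character except [ks], then one or more of a digit.
Matches to split on: at [3:17] → '717171lnRxu8-6'; at [19:44] → '717171JFLnt74452yr-717171'.
Each match becomes a cut point; 3 segments remain.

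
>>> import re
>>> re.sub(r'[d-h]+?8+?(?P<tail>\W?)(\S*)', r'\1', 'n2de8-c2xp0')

The pattern matches one or more of a character in [d-h] (lazy), then one or more of a literal '8' (lazy); then optionally a non-word character (captured as 'tail'); then zero or more of a non-whitespace character (captured).
`\1` in the replacement pulls in group 1's text for each match.

'n2-'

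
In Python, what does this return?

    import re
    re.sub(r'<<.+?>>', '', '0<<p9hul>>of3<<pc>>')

'0of3'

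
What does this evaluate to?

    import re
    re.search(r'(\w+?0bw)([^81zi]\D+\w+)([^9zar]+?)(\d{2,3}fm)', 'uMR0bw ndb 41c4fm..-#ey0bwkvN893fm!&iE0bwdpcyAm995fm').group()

'uMR0bw ndb 41c4fm..-#ey0bwkvN893fm'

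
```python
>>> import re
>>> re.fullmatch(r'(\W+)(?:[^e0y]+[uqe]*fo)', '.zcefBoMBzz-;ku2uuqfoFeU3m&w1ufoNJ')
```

None

For `fullmatch`, every character of the input must be accounted for by the pattern.
Here the string isn't matched end-to-end, so the call returns None.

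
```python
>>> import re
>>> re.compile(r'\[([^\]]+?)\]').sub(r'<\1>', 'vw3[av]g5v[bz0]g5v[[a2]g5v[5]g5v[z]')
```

'vw3<av>g5v<bz0>g5v<[a2>g5v<5>g5v<z>'

Matches: at [3:7] → '[av]'; at [10:15] → '[bz0]'; at [18:23] → '[[a2]'; at [26:29] → '[5]'; at [32:35] → '[z]'.
The replacement refers to a captured group, so each match is rewritten using its own captured text.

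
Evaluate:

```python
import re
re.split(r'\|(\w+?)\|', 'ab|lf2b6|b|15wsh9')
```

Matches to split on: at [2:9] → '|lf2b6|'.
With a capturing group present, the delimiter's captured portion is kept in the result list.

['ab', 'lf2b6', 'b|15wsh9']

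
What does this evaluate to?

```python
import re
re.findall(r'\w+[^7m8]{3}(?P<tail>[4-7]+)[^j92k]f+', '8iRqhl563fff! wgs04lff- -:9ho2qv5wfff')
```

['6', '4', '5']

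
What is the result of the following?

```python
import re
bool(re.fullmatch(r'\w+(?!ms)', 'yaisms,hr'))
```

False

The negative lookahead/lookbehind blocks any match where the forbidden context is present.
For `fullmatch`, every character of the input must be accounted for by the pattern.
Here the pattern can't cover the whole string, so the call returns None, and `bool(None)` is False.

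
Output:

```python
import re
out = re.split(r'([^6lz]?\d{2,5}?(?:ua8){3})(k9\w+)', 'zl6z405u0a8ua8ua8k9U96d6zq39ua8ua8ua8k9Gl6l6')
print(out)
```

['zl6z405u0a8ua8ua8k9U96d6z', 'q39ua8ua8ua8', 'k9Gl6l6', '']

The group in the pattern means `split` returns the separators' captures alongside the pieces.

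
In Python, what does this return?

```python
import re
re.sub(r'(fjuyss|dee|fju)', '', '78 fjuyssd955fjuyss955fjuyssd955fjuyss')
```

'78 d955955d955'

Alternation tries branches left to right and keeps the first one that lets the overall match succeed at that position.
Matches: at [3:9] → 'fjuyss'; at [13:19] → 'fjuyss'; at [22:28] → 'fjuyss'; at [32:38] → 'fjuyss'.
Each match is replaced by ''.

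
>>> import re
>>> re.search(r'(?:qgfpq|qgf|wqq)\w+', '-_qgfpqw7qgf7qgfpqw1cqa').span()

(2, 23)

The match spans [2:23] → 'qgfpqw7qgf7qgfpqw1cqa'.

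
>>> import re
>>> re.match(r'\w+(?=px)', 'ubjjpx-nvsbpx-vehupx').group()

'ubjj'

The positive lookaround only admits positions where the adjacent text matches; those characters stay outside the span.
With `match`, the pattern is implicitly anchored at the beginning.
The match spans [0:4] → 'ubjj'.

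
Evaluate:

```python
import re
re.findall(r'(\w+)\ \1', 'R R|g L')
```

A backreference is literal: `\1` must see the identical characters the first group matched.
Scanning left to right: at [0:3] match 'R R', group 1 = 'R'.
One capturing group, so `findall` returns just the captured substring from the one match — 1 in all.

['R']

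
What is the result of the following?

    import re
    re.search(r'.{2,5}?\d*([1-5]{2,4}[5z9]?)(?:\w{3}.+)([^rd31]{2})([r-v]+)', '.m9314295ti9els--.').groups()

('429', 'el', 's')

This matches 2 to 5 of any character (lazy), then zero or more of a digit; then 2 to 4 of a character in [1-5], then optionally one of [5z9] (captured); then exactly 3 of a word character, then one or more of any character (non-capturing group); then exactly 2 of any character except [rd31] (captured); then one or more of a character in [r-v] (captured).
`re.search` tries every starting position until one works.
The match spans [0:15] → '.m9314295ti9els'.
Captured: group 1 = '429', group 2 = 'el', group 3 = 's'.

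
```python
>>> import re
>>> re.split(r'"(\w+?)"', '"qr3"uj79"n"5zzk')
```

['', 'qr3', 'uj79', 'n', '5zzk']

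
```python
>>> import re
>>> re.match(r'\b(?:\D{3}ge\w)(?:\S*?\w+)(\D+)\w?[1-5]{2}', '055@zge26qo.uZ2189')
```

This matches a word boundary (`\b`, zero-width); then exactly 3 of a non-digit, then the literal 'ge', then a word character (non-capturing group); then zero or more of a non-whitespace character (lazy), then one or more of a word character (non-capturing group); then one or more of a non-digit (captured); then optionally a word character, then exactly 2 of a character in [1-5].
`match` is anchored at position 0; if the pattern doesn't fit there, it returns None.
Here the pattern fails at index 0, so the call returns None.

None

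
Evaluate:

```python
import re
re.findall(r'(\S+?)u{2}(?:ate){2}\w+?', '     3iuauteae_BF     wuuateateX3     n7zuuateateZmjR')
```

['w', 'n7z']

This matches one or more of a non-whitespace character (lazy) (captured); then exactly 2 of the literal 'u', then the literal 'ate' repeated 2 times, then one or more of a word character (lazy).
Because there's exactly one group, `findall` drops the full match and keeps group 1 from each hit.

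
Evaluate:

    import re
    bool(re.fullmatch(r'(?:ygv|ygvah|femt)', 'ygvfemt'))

False

For `fullmatch`, every character of the input must be accounted for by the pattern.
Here there's no way to consume every character, so the call returns None, and `bool(None)` is False.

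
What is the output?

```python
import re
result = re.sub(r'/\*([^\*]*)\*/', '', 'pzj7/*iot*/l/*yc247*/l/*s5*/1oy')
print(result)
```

Matches: at [4:11] → '/*iot*/'; at [12:21] → '/*yc247*/'; at [22:28] → '/*s5*/'.
Every occurrence is swapped for ''.

pzj7ll1oy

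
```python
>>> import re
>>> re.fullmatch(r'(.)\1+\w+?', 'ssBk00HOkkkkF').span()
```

`re.fullmatch` requires the pattern to consume the entire string.
The match spans [0:13] → 'ssBk00HOkkkkF'.

(0, 13)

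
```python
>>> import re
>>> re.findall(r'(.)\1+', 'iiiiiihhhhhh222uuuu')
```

The backreference `\1` re-matches whatever the first group consumed, character for character.
Walking the string: at [0:6] match 'iiiiii', group 1 = 'i'; at [6:12] match 'hhhhhh', group 1 = 'h'; at [12:15] match '222', group 1 = '2'; at [15:19] match 'uuuu', group 1 = 'u'.
`findall` collects group 1 from each match (4 total).

['i', 'h', '2', 'u']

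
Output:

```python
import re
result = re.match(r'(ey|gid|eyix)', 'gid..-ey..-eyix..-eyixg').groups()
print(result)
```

The match spans [0:3] → 'gid'.
Captured: group 1 = 'gid'.

('gid',)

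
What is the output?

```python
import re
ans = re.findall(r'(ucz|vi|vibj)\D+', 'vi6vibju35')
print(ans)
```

['vi']

The regex engine tests alternatives in the order written; an earlier branch that matches wins even if a later one would match more.
One capturing group, so `findall` returns just the captured substring from the one match — 1 in all.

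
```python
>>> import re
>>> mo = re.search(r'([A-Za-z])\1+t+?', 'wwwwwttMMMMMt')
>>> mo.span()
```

(0, 6)

`\1` is not a pattern — it's the concrete string captured by group 1, re-applied verbatim.
The match spans [0:6] → 'wwwwwt'.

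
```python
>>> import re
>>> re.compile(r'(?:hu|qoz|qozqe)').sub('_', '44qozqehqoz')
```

'44_qeh_'

Alternation isn't longest-match — the leftmost alternative that fits at this position is chosen.
Matches: at [2:5] → 'qoz'; at [8:11] → 'qoz'.
Every occurrence is swapped for '_'.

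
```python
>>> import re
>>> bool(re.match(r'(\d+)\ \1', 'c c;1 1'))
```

False

A backreference is literal: `\1` must see the identical characters the first group matched.
With `match`, the pattern is implicitly anchored at the beginning.
Here the string doesn't start with a match, so the call returns None, and `bool(None)` is False.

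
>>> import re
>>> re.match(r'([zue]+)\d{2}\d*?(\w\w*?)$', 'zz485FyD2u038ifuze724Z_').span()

(0, 23)

`re.match` only tries the pattern at the start of the string.
The match spans [0:23] → 'zz485FyD2u038ifuze724Z_'.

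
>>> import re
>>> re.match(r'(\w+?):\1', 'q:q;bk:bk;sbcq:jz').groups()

('q',)

The match spans [0:3] → 'q:q'.
Captured: group 1 = 'q'.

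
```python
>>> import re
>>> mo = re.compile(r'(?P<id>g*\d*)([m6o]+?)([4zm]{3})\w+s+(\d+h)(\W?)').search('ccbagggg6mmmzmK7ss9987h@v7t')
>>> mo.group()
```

The match spans [4:24] → 'gggg6mmmzmK7ss9987h@'.

'gggg6mmmzmK7ss9987h@'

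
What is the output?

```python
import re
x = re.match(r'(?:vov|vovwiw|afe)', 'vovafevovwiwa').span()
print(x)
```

`re.match` won't scan ahead — the pattern has to work from the very first character.
The match spans [0:3] → 'vov'.

(0, 3)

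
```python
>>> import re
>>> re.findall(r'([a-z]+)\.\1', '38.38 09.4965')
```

[]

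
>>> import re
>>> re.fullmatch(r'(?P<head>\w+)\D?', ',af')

This matches one or more of a word character (captured as 'head'); then optionally a non-digit.
`fullmatch` succeeds only if the pattern covers the string from start to end.
Here there's no way to consume every character, so the call returns None.

None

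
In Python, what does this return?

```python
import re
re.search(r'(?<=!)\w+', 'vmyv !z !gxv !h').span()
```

(6, 7)

Because the assertion is zero-width, the text it checks is not consumed and won't appear in the result.
`search` walks the string left to right and returns the first match it finds.
The match spans [6:7] → 'z'.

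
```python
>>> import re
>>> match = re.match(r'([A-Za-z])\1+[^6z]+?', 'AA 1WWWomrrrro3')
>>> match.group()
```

`\1` is not a pattern — it's the concrete string captured by group 1, re-applied verbatim.
With `match`, the pattern is implicitly anchored at the beginning.
The match spans [0:3] → 'AA '.
Captured: group 1 = 'A'.

'AA '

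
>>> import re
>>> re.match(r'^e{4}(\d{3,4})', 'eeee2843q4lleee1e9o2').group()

'eeee2843'

The pattern matches anchored at the start of the string; then exactly 4 of a literal 'e'; then 3 to 4 of a digit (captured).
`re.match` only tries the pattern at the start of the string.
The match spans [0:8] → 'eeee2843'.
Captured: group 1 = '2843'.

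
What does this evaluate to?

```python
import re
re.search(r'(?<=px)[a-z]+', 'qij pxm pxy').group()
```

'm'

The lookaround is zero-width — it requires the adjacent text to match without consuming it, so the asserted text isn't part of the match.
The match spans [6:7] → 'm'.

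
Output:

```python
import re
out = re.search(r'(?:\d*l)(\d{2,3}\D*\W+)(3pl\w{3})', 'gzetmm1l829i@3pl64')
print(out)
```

Pattern: zero or more of a digit, then the literal 'l' (non-capturing group); then 2 to 3 of a digit, then zero or more of a non-digit, then one or more of a non-word character (captured); then the literal '3pl', then exactly 3 of a word character (captured).
`re.search` scans for the first position where the pattern succeeds.
Here nothing in the string fits, so the call returns None.

None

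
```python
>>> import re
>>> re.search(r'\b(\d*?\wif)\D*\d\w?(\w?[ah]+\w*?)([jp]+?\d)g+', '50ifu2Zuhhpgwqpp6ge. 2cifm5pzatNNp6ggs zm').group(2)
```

This matches a word boundary (`\b`, zero-width); then zero or more of a digit (lazy), then a word character, then the literal 'if' (captured); then zero or more of a non-digit, then a digit, then optionally a word character; then optionally a word character, then one or more of one of [ah], then zero or more of a word character (lazy) (captured); then one or more of one of [jp] (lazy), then a digit (captured); then one or more of a literal 'g'.
The `?` after the quantifier makes it lazy — it takes as little as possible before letting the rest of the pattern try.
`re.search` tries every starting position until one works.
The match spans [0:18] → '50ifu2Zuhhpgwqpp6g'.
Captured: group 1 = '50if', group 2 = 'uhhpgwq', group 3 = 'pp6'.

'uhhpgwq'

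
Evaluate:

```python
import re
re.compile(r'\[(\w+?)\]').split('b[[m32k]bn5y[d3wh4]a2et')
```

['b[', 'm32k', 'bn5y', 'd3wh4', 'a2et']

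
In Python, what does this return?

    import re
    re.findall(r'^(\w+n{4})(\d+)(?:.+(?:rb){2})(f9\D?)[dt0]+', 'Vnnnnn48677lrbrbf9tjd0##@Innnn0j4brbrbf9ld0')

[('Vnnnnn', '48677', 'f9l')]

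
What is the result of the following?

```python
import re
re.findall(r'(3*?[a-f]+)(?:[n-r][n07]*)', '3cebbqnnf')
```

Pattern: zero or more of the literal '3' (lazy), then one or more of a character in [a-f] (captured); then a character in [n-r], then zero or more of one of [n07] (non-capturing group).
Walking the string: at [0:8] match '3cebbqnn', group 1 = '3cebb'.
`findall` collects group 1 from the one match (1 total).

['3cebb']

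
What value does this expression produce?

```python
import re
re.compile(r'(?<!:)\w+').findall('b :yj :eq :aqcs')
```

['b', 'j', 'q', 'qcs']

The negative lookaround is zero-width — it rules out positions where the adjacent text would match, without consuming anything.
Matches: at [0:1] → 'b'; at [4:5] → 'j'; at [8:9] → 'q'; at [12:15] → 'qcs'.
With no groups in the pattern, `findall` gives back each whole match — 4 here.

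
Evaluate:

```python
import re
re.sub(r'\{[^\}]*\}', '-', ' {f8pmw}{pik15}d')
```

Each match is replaced by '-'.

' --d'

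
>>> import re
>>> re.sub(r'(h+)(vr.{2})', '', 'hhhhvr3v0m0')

'0m0'

The pattern matches one or more of a literal 'h' (captured); then the literal 'vr', then exactly 2 of any character (captured).
Matches: at [0:8] → 'hhhhvr3v'.
`sub` substitutes '' at each match site.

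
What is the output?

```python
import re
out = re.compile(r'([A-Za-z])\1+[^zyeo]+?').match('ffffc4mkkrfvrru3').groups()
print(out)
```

('f',)

A backreference is literal: `\1` must see the identical characters the first group matched.
`match` is anchored at position 0; if the pattern doesn't fit there, it returns None.
The match spans [0:5] → 'ffffc'.
Captured: group 1 = 'f'.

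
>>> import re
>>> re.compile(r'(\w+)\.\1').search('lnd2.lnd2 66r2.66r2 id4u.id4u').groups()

`\1` is not a pattern — it's the concrete string captured by group 1, re-applied verbatim.
`re.search` scans for the first position where the pattern succeeds.
The match spans [0:9] → 'lnd2.lnd2'.
Captured: group 1 = 'lnd2'.

('lnd2',)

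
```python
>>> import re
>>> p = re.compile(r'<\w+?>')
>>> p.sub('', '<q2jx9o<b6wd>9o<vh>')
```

'<q2jx9o9o'

Matches: at [7:13] → '<b6wd>'; at [15:19] → '<vh>'.
`sub` substitutes '' at each match site.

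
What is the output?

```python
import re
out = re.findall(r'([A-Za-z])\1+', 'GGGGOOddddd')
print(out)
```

['G', 'O', 'd']

The backreference `\1` re-matches whatever the first group consumed, character for character.
Scanning left to right: at [0:4] match 'GGGG', group 1 = 'G'; at [4:6] match 'OO', group 1 = 'O'; at [6:11] match 'ddddd', group 1 = 'd'.
`findall` collects group 1 from each match (3 total).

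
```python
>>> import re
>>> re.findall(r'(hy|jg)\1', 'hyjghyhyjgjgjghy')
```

A backreference is literal: `\1` must see the identical characters the first group matched.
Matches: at [4:8] match 'hyhy', group 1 = 'hy'; at [8:12] match 'jgjg', group 1 = 'jg'.
With a single group, `findall` returns only what that group captured — 2 items.

['hy', 'jg']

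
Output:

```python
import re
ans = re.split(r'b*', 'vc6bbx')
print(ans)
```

Pattern: zero or more of a literal 'b'.
Splitting on the pattern gives 7 pieces.

['', 'v', 'c', '6', '', 'x', '']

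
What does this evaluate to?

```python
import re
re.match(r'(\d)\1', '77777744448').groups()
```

('7',)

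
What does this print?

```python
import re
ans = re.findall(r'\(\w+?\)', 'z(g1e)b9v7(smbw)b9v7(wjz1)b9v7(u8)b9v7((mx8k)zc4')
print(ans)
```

Scanning left to right: at [1:6] → '(g1e)'; at [10:16] → '(smbw)'; at [20:26] → '(wjz1)'; at [30:34] → '(u8)'; at [39:45] → '(mx8k)'.
`findall` yields the raw match text (5 of them) because the pattern has no groups.

['(g1e)', '(smbw)', '(wjz1)', '(u8)', '(mx8k)']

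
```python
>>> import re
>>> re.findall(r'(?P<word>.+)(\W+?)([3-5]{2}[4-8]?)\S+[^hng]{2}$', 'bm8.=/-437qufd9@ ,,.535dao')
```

[('bm8.=/-437qufd9@ ,,', '.', '535')]

This matches one or more of any character (captured as 'word'); then one or more of a non-word character (lazy) (captured); then exactly 2 of a character in [3-5], then optionally a character in [4-8] (captured); then one or more of a non-whitespace character, then exactly 2 of any character except [hng]; then anchored at the end.
Scanning left to right: at [0:26] match 'bm8.=/-437qufd9@ ,,.535dao', groups = ('bm8.=/-437qufd9@ ,,', '.', '535').
With 3 capturing groups, `findall` returns a 3-tuple per match.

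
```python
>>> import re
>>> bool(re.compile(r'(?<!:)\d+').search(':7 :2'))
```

False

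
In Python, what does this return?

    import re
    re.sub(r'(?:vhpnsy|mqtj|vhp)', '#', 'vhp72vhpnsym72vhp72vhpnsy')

'#72#m72#72#'

Branches in `(...|...)` are attempted left-to-right; the first branch that allows the whole pattern to succeed is taken.
Matches: at [0:3] → 'vhp'; at [5:11] → 'vhpnsy'; at [14:17] → 'vhp'; at [19:25] → 'vhpnsy'.
`sub` substitutes '#' at each match site.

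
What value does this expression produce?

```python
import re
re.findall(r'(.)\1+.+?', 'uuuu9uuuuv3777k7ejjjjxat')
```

['u', 'u', '7', 'j']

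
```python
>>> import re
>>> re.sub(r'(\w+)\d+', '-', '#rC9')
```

'#-'

This matches one or more of a word character (captured); then one or more of a digit.
Matches: at [1:4] → 'rC9'.
Every occurrence is swapped for '-'.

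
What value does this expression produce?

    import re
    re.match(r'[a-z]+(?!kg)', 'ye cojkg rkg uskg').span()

(0, 2)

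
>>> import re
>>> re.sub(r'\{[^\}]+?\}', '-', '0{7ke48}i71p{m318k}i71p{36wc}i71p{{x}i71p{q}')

'0-i71p-i71p-i71p-i71p-'

Matches: at [1:8] → '{7ke48}'; at [12:19] → '{m318k}'; at [23:29] → '{36wc}'; at [33:37] → '{{x}'; at [41:44] → '{q}'.
Every occurrence is swapped for '-'.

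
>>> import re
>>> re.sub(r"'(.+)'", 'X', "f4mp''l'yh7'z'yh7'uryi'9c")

'f4mpX9c'

Matches: at [4:23] → "''l'yh7'z'yh7'uryi'".
Every occurrence is swapped for 'X'.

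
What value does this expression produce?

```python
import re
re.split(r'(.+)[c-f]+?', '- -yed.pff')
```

['', '- -yed.pf', '']

This matches one or more of any character (captured); then one or more of a character in [c-f] (lazy).
Matches to split on: at [0:10] → '- -yed.pff'.
With a capturing group present, the delimiter's captured portion is kept in the result list.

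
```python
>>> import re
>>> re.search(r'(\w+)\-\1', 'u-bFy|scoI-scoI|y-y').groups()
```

The match spans [6:15] → 'scoI-scoI'.
Captured: group 1 = 'scoI'.

('scoI',)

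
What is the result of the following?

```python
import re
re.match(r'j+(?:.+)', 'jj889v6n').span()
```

With `match`, the pattern is implicitly anchored at the beginning.
The match spans [0:8] → 'jj889v6n'.

(0, 8)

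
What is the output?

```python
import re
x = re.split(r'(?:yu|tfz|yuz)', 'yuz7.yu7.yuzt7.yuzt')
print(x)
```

['', 'z7.', '7.', 'zt7.', 'zt']

`|` is ordered: at each position the engine commits to the first alternative that works.
Matches to split on: at [0:2] → 'yu'; at [5:7] → 'yu'; at [9:11] → 'yu'; at [15:17] → 'yu'.
Each match becomes a cut point; 5 segments remain.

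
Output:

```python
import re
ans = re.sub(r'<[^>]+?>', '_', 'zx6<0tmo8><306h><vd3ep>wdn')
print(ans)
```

zx6___wdn

Matches: at [3:10] → '<0tmo8>'; at [10:16] → '<306h>'; at [16:23] → '<vd3ep>'.
`sub` substitutes '_' at each match site.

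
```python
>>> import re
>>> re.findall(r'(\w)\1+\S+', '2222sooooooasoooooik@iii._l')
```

['2']

The backreference `\1` re-matches whatever the first group consumed, character for character.
Scanning left to right: at [0:27] match '2222sooooooasoooooik@iii._l', group 1 = '2'.
With a single group, `findall` returns only what that group captured — 1 item.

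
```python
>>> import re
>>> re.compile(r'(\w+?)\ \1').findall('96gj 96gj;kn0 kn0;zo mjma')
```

['96gj', 'kn0']

After group 1 captures some text, `\1` only succeeds where that same text appears again.
Because there's exactly one group, `findall` drops the full match and keeps group 1 from each hit.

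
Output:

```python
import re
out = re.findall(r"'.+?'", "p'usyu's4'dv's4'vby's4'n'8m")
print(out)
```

With the lazy modifier that quantifier settles for the fewest repetitions that let the rest of the pattern succeed (the atoms after it are unaffected and can still be greedy).
Walking the string: at [1:7] → "'usyu'"; at [9:13] → "'dv'"; at [15:20] → "'vby'"; at [22:25] → "'n'".
No capturing groups, so `findall` returns the 4 full match strings.

["'usyu'", "'dv'", "'vby'", "'n'"]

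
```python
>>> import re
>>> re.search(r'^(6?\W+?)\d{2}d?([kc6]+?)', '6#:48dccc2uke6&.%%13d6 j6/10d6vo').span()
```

With the lazy modifier that quantifier settles for the fewest repetitions that let the rest of the pattern succeed (the atoms after it are unaffected and can still be greedy).
The match spans [0:7] → '6#:48dc'.

(0, 7)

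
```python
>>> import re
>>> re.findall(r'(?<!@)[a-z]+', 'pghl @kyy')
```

['pghl', 'yy']

The negative lookahead/lookbehind blocks any match where the forbidden context is present.
Matches: at [0:4] → 'pghl'; at [7:9] → 'yy'.
`findall` yields the raw match text (2 of them) because the pattern has no groups.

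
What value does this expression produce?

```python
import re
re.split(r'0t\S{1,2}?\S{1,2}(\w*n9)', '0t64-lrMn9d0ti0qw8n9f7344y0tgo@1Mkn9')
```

A `+?`/`*?`/`{m,n}?` starts at its minimum and grows only as far as needed for what follows to match.
`re.split` interleaves the captured-group text with the surrounding fragments.

['', 'lrMn9d0ti0qw8n9', 'f7344y', '1Mkn9', '']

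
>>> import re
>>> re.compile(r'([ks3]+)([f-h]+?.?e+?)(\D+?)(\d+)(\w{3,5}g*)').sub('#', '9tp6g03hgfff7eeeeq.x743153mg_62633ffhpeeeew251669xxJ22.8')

The pattern matches one or more of one of [ks3] (captured); then one or more of a character in [f-h] (lazy), then optionally any character, then one or more of a literal 'e' (lazy) (captured); then one or more of a non-digit (lazy) (captured); then one or more of a digit (captured); then 3 to 5 of a word character, then zero or more of a literal 'g' (captured).
Matches: at [6:31] → '3hgfff7eeeeq.x743153mg_62'; at [32:54] → '33ffhpeeeew251669xxJ22'.
`sub` substitutes '#' at each match site.

'9tp6g0#6#.8'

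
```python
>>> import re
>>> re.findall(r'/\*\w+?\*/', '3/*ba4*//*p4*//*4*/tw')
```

['/*ba4*/', '/*p4*/', '/*4*/']

Scanning left to right: at [1:8] → '/*ba4*/'; at [8:14] → '/*p4*/'; at [14:19] → '/*4*/'.
`findall` yields the raw match text (3 of them) because the pattern has no groups.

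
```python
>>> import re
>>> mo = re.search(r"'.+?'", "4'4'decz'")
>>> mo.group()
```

With the lazy modifier that quantifier settles for the fewest repetitions that let the rest of the pattern succeed (the atoms after it are unaffected and can still be greedy).
Unlike `match`, `search` isn't anchored — it looks for the pattern anywhere in the string.
The match spans [1:4] → "'4'".

"'4'"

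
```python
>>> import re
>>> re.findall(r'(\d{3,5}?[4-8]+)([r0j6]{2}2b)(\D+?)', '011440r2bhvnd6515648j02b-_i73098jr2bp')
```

Pattern: 3 to 5 of a digit (lazy), then one or more of a character in [4-8] (captured); then exactly 2 of one of [r0j6], then the literal '2b' (captured); then one or more of a non-digit (lazy) (captured).
Because the quantifier is non-greedy, it stops expanding at the earliest point where the rest of the pattern can succeed.
Matches: at [0:10] match '011440r2bh', groups = ('01144', '0r2b', 'h'); at [13:25] match '6515648j02b-', groups = ('6515648', 'j02b', '-'); at [27:37] match '73098jr2bp', groups = ('73098', 'jr2b', 'p').
`findall` packs the 3 group values into a tuple for every match.

[('01144', '0r2b', 'h'), ('6515648', 'j02b', '-'), ('73098', 'jr2b', 'p')]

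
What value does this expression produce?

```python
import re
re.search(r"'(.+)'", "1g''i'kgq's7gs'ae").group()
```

"''i'kgq's7gs'"

`search` walks the string left to right and returns the first match it finds.
The match spans [2:15] → "''i'kgq's7gs'".
Captured: group 1 = "'i'kgq's7gs".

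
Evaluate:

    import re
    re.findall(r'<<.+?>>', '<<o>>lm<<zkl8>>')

['<<o>>', '<<zkl8>>']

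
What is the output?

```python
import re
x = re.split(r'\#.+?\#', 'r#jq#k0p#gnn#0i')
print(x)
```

Matches to split on: at [1:5] → '#jq#'; at [8:13] → '#gnn#'.
`split` removes every match and returns the 3 fragments in between.

['r', 'k0p', '0i']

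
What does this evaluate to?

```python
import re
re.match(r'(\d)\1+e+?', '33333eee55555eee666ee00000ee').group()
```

'33333e'

After group 1 captures some text, `\1` only succeeds where that same text appears again.
`re.match` won't scan ahead — the pattern has to work from the very first character.
The match spans [0:6] → '33333e'.
Captured: group 1 = '3'.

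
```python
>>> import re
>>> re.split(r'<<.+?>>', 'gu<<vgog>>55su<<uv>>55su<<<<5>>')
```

With the lazy modifier that quantifier settles for the fewest repetitions that let the rest of the pattern succeed (the atoms after it are unaffected and can still be greedy).
Matches to split on: at [2:10] → '<<vgog>>'; at [14:20] → '<<uv>>'; at [24:31] → '<<<<5>>'.
Splitting on the pattern gives 4 pieces.

['gu', '55su', '55su', '']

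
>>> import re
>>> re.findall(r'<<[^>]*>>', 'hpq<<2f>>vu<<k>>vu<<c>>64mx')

Matches: at [3:9] → '<<2f>>'; at [11:16] → '<<k>>'; at [18:23] → '<<c>>'.
With no groups in the pattern, `findall` gives back each whole match — 3 here.

['<<2f>>', '<<k>>', '<<c>>']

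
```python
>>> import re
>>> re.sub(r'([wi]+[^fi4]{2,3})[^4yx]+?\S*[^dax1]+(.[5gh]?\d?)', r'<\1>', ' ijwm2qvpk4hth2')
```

This matches one or more of one of [wi], then 2 to 3 of any character except [fi4] (captured); then one or more of any character except [4yx] (lazy), then zero or more of a non-whitespace character, then one or more of any character except [dax1]; then any character, then optionally one of [5gh], then optionally a digit (captured).
`\1` in the replacement pulls in group 1's text for each match.

' <ijwm>'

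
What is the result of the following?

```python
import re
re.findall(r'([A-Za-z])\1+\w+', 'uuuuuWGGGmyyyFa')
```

['u']

`\1` is not a pattern — it's the concrete string captured by group 1, re-applied verbatim.
Because there's exactly one group, `findall` drops the full match and keeps group 1 from the one hit.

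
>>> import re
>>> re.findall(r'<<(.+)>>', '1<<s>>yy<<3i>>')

Scanning left to right: at [1:14] match '<<s>>yy<<3i>>', group 1 = 's>>yy<<3i'.
`findall` collects group 1 from the one match (1 total).

['s>>yy<<3i']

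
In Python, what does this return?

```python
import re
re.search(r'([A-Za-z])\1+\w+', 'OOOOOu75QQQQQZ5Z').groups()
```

('O',)

After group 1 captures some text, `\1` only succeeds where that same text appears again.
Unlike `match`, `search` isn't anchored — it looks for the pattern anywhere in the string.
The match spans [0:16] → 'OOOOOu75QQQQQZ5Z'.
Captured: group 1 = 'O'.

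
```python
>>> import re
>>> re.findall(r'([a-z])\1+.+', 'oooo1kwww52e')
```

['o']

`\1` has to match the exact text group 1 already captured.
Walking the string: at [0:12] match 'oooo1kwww52e', group 1 = 'o'.
`findall` collects group 1 from the one match (1 total).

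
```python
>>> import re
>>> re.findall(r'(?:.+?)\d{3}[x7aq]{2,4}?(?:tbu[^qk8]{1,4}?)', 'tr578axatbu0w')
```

['tr578axatbu0']

This matches one or more of any character (lazy) (non-capturing group); then exactly 3 of a digit, then 2 to 4 of one of [x7aq] (lazy); then the literal 'tbu', then 1 to 4 of any character except [qk8] (lazy) (non-capturing group).
Lazy quantifiers expand one character at a time until the remainder of the pattern can match.
Matches: at [0:12] → 'tr578axatbu0'.
Since nothing is captured, `findall` lists the 1 matched substring directly.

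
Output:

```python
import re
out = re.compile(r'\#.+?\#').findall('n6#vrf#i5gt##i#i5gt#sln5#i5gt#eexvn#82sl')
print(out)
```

['#vrf#', '##i#', '#sln5#', '#eexvn#']

A non-greedy quantifier consumes as few characters as it can — just enough that the remainder of the pattern still matches from where it stops; whatever follows it matches normally.
Since nothing is captured, `findall` lists the 4 matched substrings directly.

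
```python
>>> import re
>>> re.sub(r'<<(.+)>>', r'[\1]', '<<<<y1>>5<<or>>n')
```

Matches: at [0:15] → '<<<<y1>>5<<or>>'.
Each match is replaced using the text its own group 1 captured.

'[<<y1>>5<<or]n'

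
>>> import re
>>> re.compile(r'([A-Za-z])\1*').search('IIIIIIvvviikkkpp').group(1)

'I'

The backreference `\1` re-matches whatever the first group consumed, character for character.
Unlike `match`, `search` isn't anchored — it looks for the pattern anywhere in the string.
The match spans [0:6] → 'IIIIII'.
Captured: group 1 = 'I'.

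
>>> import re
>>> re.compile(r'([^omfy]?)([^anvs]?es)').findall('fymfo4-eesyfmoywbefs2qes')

[('-', 'ees'), ('2', 'qes')]

This matches optionally any character except [omfy] (captured); then optionally any character except [anvs], then the literal 'es' (captured).
Matches: at [6:10] match '-ees', groups = ('-', 'ees'); at [20:24] match '2qes', groups = ('2', 'qes').
`findall` packs the 2 group values into a tuple for every match.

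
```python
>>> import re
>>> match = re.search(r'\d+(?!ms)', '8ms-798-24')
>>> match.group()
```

'798'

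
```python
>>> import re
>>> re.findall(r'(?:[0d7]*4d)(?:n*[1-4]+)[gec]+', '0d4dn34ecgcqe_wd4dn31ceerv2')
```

Since nothing is captured, `findall` lists the 2 matched substrings directly.

['0d4dn34ecgc', 'd4dn31cee']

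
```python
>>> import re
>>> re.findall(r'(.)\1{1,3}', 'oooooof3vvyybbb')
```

After group 1 captures some text, `\1` only succeeds where that same text appears again.
Scanning left to right: at [0:4] match 'oooo', group 1 = 'o'; at [4:6] match 'oo', group 1 = 'o'; at [8:10] match 'vv', group 1 = 'v'; at [10:12] match 'yy', group 1 = 'y'; at [12:15] match 'bbb', group 1 = 'b'.
`findall` collects group 1 from each match (5 total).

['o', 'o', 'v', 'y', 'b']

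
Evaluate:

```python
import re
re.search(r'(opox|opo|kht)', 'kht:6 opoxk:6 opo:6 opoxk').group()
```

'kht'

The match spans [0:3] → 'kht'.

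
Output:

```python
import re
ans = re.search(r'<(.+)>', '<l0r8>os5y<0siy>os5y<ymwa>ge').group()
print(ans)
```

<l0r8>os5y<0siy>os5y<ymwa>

`search` walks the string left to right and returns the first match it finds.
The match spans [0:26] → '<l0r8>os5y<0siy>os5y<ymwa>'.
Captured: group 1 = 'l0r8>os5y<0siy>os5y<ymwa'.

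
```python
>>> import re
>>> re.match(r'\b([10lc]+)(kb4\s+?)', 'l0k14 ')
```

None

This matches a word boundary (`\b`, zero-width); then one or more of one of [10lc] (captured); then the literal 'kb4', then one or more of whitespace (lazy) (captured).
`re.match` won't scan ahead — the pattern has to work from the very first character.
Here the pattern fails at index 0, so the call returns None.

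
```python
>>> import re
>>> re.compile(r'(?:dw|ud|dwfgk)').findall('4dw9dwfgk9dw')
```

`|` is ordered: at each position the engine commits to the first alternative that works.
Scanning left to right: at [1:3] → 'dw'; at [4:6] → 'dw'; at [10:12] → 'dw'.
With no groups in the pattern, `findall` gives back each whole match — 3 here.

['dw', 'dw', 'dw']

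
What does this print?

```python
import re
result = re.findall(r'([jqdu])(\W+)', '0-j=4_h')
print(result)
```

[('j', '=')]

Multiple groups make `findall` return tuples — one 2-tuple for the one match.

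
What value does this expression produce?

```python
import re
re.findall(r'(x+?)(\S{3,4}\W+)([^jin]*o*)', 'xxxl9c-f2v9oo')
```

[('xx', 'xl9c-', 'f2v9oo')]

Multiple groups make `findall` return tuples — one 3-tuple for the one match.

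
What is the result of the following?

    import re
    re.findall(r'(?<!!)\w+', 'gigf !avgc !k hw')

Because the assertion is negative and zero-width, positions next to the forbidden text are skipped.
`findall` yields the raw match text (3 of them) because the pattern has no groups.

['gigf', 'vgc', 'hw']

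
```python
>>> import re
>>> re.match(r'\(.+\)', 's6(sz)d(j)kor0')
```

None

`match` is anchored at position 0; if the pattern doesn't fit there, it returns None.
Here position 0 doesn't satisfy it, so the call returns None.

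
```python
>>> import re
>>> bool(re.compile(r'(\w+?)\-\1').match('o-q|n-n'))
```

False

The backreference `\1` re-matches whatever the first group consumed, character for character.
`re.match` only tries the pattern at the start of the string.
Here position 0 doesn't satisfy it, so the call returns None, and `bool(None)` is False.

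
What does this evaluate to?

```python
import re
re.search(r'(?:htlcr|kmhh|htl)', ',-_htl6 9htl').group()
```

'htl'

`re.search` tries every starting position until one works.
The match spans [3:6] → 'htl'.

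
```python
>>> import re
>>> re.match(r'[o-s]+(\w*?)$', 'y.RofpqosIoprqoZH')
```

None

`match` is anchored at position 0; if the pattern doesn't fit there, it returns None.
Here the string doesn't start with a match, so the call returns None.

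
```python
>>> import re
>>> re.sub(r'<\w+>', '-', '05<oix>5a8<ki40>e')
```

'05-5a8-e'

Matches: at [2:7] → '<oix>'; at [10:16] → '<ki40>'.
Each match is replaced by '-'.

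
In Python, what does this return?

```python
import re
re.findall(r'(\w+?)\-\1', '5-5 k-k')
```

A backreference is literal: `\1` must see the identical characters the first group matched.
Walking the string: at [0:3] match '5-5', group 1 = '5'; at [4:7] match 'k-k', group 1 = 'k'.
One capturing group, so `findall` returns just the captured substring from each match — 2 in all.

['5', 'k']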